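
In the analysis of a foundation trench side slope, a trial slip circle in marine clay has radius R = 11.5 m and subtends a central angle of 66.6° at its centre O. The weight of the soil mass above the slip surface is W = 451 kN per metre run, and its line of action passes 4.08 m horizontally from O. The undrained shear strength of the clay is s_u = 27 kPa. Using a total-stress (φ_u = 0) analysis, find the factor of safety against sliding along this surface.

Taking moments about the centre O, the resisting moment is provided by the undrained shear strength acting along the arc:
Arc length L_a = R·θ = 11.5·(66.6°·π/180) = 11.5·1.1624 = 13.37 m
M_R = s_u·L_a·R = 27·13.37·11.5 = 4150.6 kN·m/m
M_D = W·d = 451·4.08 = 1840.1 kN·m/m
FS = M_R / M_D = 4150.6 / 1840.1 = 2.256

FS = 2.26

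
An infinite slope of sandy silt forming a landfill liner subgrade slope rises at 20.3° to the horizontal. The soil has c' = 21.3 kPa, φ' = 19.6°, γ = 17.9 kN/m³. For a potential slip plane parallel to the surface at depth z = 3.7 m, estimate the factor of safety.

For an infinite slope with a slip plane parallel to the surface (no pore pressure): FS = [c' + γz cos²β tanφ'] / [γz sinβ cosβ].
γz = 17.9·3.7 = 66.23 kN/m²
Numerator = 21.3 + 66.23·cos²20.3°·tan19.6° = 21.3 + 66.23·0.8796·0.3561 = 42.045 kPa
Denominator = 66.23·sin20.3°·cos20.3° = 66.23·0.3469·0.9379 = 21.550 kPa
FS = 42.045 / 21.550 = 1.951

FS = 1.95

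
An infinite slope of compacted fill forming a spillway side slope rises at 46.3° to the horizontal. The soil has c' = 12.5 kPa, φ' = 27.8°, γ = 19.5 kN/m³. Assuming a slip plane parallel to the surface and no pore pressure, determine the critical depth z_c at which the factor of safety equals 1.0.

z_c = 2.59 m

Setting FS = 1.00 in FS = [c' + γz cos²β tanφ'] / [γz sinβ cosβ] and solving for z:
z = c' / [γ cosβ (FS·sinβ − cosβ·tanφ')]
  = 12.5 / [19.5·cos46.3°·(1.00·sin46.3° − cos46.3°·tan27.8°)]
  = 12.5 / [19.5·0.6909·(1.00·0.7230 − 0.6909·0.5272)]
  = 12.5 / 4.8326 = 2.587 m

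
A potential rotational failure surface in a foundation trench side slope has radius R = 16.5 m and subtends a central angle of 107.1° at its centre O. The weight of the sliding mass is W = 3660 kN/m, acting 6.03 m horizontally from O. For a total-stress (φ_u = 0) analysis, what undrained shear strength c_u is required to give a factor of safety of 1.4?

c_u = 60.7 kPa

FS = c_u·L_a·R / (W·d), so c_u = FS·W·d / (L_a·R).
Arc length L_a = R·θ = 16.5·(107.1°·π/180) = 16.5·1.8692 = 30.84 m
c_u = 1.4·3660·6.03 / (30.84·16.5) = 30897.7 / 508.90 = 60.71 kPa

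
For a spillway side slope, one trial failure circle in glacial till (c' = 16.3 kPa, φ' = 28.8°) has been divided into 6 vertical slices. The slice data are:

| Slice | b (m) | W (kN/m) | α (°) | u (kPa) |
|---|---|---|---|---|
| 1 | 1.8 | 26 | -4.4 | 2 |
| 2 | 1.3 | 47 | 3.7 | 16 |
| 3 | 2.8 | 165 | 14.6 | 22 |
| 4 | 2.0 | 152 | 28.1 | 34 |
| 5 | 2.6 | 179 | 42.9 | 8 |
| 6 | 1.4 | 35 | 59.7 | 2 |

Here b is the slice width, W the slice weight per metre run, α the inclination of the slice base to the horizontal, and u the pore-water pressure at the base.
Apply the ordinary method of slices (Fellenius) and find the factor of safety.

Ordinary method of slices: FS = Σ[c'·Δl_i + (W_i cosα_i − u_i·Δl_i)·tanφ'] / Σ W_i sinα_i, with Δl_i = b_i / cosα_i.
Slice 1: Δl = 1.8/cos(-4.4°) = 1.805 m; N'_1 = 26·cos(-4.4°) − 2·1.805 = 22.3; c'Δl = 29.43; W sinα = -2.0
Slice 2: Δl = 1.3/cos3.7° = 1.303 m; N'_2 = 47·cos3.7° − 16·1.303 = 26.1; c'Δl = 21.23; W sinα = 3.0
Slice 3: Δl = 2.8/cos14.6° = 2.893 m; N'_3 = 165·cos14.6° − 22·2.893 = 96.0; c'Δl = 47.16; W sinα = 41.6
Slice 4: Δl = 2.0/cos28.1° = 2.267 m; N'_4 = 152·cos28.1° − 34·2.267 = 57.0; c'Δl = 36.96; W sinα = 71.6
Slice 5: Δl = 2.6/cos42.9° = 3.549 m; N'_5 = 179·cos42.9° − 8·3.549 = 102.7; c'Δl = 57.85; W sinα = 121.8
Slice 6: Δl = 1.4/cos59.7° = 2.775 m; N'_6 = 35·cos59.7° − 2·2.775 = 12.1; c'Δl = 45.23; W sinα = 30.2
Σc'Δl = 237.9 kN/m; ΣN' = 316.2 kN/m; ΣW sinα = 266.3 kN/m
Resisting = 237.9 + 316.2·tan28.8° = 237.9 + 173.8 = 411.7 kN/m
FS = 411.7 / 266.3 = 1.546

FS = 1.55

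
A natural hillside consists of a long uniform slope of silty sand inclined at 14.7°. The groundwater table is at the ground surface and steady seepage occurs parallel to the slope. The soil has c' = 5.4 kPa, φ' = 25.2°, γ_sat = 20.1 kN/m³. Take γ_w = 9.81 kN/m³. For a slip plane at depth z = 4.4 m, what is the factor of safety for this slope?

FS = 1.17

With seepage parallel to the slope and the water table at the surface, the effective normal stress on the slip plane uses the buoyant unit weight γ' = γ_sat − γ_w while the driving shear stress uses γ_sat:
FS = [c' + γ' z cos²β tanφ'] / [γ_sat z sinβ cosβ]
γ' = 20.1 − 9.81 = 10.29 kN/m³
Numerator = 5.4 + 10.29·4.4·cos²14.7°·tan25.2° = 5.4 + 10.29·4.4·0.9356·0.4706 = 25.333 kPa
Denominator = 20.1·4.4·sin14.7°·cos14.7° = 20.1·4.4·0.2538·0.9673 = 21.708 kPa
FS = 25.333 / 21.708 = 1.167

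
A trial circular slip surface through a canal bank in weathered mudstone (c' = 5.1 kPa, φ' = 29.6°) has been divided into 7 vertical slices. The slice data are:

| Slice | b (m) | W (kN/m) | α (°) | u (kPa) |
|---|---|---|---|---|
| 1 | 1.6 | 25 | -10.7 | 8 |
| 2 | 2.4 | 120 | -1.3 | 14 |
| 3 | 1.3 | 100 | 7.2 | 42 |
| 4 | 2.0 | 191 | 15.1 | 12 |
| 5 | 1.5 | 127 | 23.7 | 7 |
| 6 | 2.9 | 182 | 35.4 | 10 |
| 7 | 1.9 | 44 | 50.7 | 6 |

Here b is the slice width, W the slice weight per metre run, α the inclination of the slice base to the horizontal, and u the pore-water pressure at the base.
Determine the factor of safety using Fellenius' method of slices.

Ordinary method of slices: FS = Σ[c'·Δl_i + (W_i cosα_i − u_i·Δl_i)·tanφ'] / Σ W_i sinα_i, with Δl_i = b_i / cosα_i.
Slice 1: Δl = 1.6/cos(-10.7°) = 1.628 m; N'_1 = 25·cos(-10.7°) − 8·1.628 = 11.5; c'Δl = 8.30; W sinα = -4.6
Slice 2: Δl = 2.4/cos(-1.3°) = 2.401 m; N'_2 = 120·cos(-1.3°) − 14·2.401 = 86.4; c'Δl = 12.24; W sinα = -2.7
Slice 3: Δl = 1.3/cos7.2° = 1.310 m; N'_3 = 100·cos7.2° − 42·1.310 = 44.2; c'Δl = 6.68; W sinα = 12.5
Slice 4: Δl = 2.0/cos15.1° = 2.072 m; N'_4 = 191·cos15.1° − 12·2.072 = 159.5; c'Δl = 10.56; W sinα = 49.8
Slice 5: Δl = 1.5/cos23.7° = 1.638 m; N'_5 = 127·cos23.7° − 7·1.638 = 104.8; c'Δl = 8.35; W sinα = 51.0
Slice 6: Δl = 2.9/cos35.4° = 3.558 m; N'_6 = 182·cos35.4° − 10·3.558 = 112.8; c'Δl = 18.14; W sinα = 105.4
Slice 7: Δl = 1.9/cos50.7° = 3.000 m; N'_7 = 44·cos50.7° − 6·3.000 = 9.9; c'Δl = 15.30; W sinα = 34.0
Σc'Δl = 79.6 kN/m; ΣN' = 529.1 kN/m; ΣW sinα = 245.5 kN/m
Resisting = 79.6 + 529.1·tan29.6° = 79.6 + 300.6 = 380.2 kN/m
FS = 380.2 / 245.5 = 1.549

FS = 1.55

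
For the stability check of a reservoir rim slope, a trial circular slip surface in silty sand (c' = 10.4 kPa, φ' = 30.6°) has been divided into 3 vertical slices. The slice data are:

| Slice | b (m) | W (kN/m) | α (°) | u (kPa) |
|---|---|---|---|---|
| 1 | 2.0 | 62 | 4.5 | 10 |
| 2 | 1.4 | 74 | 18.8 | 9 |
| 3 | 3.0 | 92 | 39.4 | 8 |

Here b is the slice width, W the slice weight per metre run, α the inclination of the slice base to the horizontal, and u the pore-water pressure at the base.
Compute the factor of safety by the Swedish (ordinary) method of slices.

FS = 1.82

Ordinary method of slices: FS = Σ[c'·Δl_i + (W_i cosα_i − u_i·Δl_i)·tanφ'] / Σ W_i sinα_i, with Δl_i = b_i / cosα_i.
Slice 1: Δl = 2.0/cos4.5° = 2.006 m; N'_1 = 62·cos4.5° − 10·2.006 = 41.7; c'Δl = 20.86; W sinα = 4.9
Slice 2: Δl = 1.4/cos18.8° = 1.479 m; N'_2 = 74·cos18.8° − 9·1.479 = 56.7; c'Δl = 15.38; W sinα = 23.8
Slice 3: Δl = 3.0/cos39.4° = 3.882 m; N'_3 = 92·cos39.4° − 8·3.882 = 40.0; c'Δl = 40.38; W sinα = 58.4
Σc'Δl = 76.6 kN/m; ΣN' = 138.5 kN/m; ΣW sinα = 87.1 kN/m
Resisting = 76.6 + 138.5·tan30.6° = 76.6 + 81.9 = 158.5 kN/m
FS = 158.5 / 87.1 = 1.820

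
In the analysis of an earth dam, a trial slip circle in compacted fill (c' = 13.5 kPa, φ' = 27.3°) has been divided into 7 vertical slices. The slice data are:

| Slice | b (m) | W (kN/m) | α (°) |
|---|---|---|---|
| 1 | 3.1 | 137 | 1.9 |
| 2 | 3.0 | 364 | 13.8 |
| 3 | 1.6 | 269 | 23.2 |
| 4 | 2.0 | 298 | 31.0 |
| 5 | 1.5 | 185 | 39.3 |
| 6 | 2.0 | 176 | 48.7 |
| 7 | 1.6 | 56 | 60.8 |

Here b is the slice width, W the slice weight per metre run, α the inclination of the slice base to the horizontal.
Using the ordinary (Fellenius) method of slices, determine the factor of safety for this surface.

Ordinary method of slices: FS = Σ[c'·Δl_i + (W_i cosα_i)·tanφ'] / Σ W_i sinα_i, with Δl_i = b_i / cosα_i.
Slice 1: Δl = 3.1/cos1.9° = 3.102 m; N'_1 = 137·cos1.9° = 136.9; c'Δl = 41.87; W sinα = 4.5
Slice 2: Δl = 3.0/cos13.8° = 3.089 m; N'_2 = 364·cos13.8° = 353.5; c'Δl = 41.70; W sinα = 86.8
Slice 3: Δl = 1.6/cos23.2° = 1.741 m; N'_3 = 269·cos23.2° = 247.2; c'Δl = 23.50; W sinα = 106.0
Slice 4: Δl = 2.0/cos31.0° = 2.333 m; N'_4 = 298·cos31.0° = 255.4; c'Δl = 31.50; W sinα = 153.5
Slice 5: Δl = 1.5/cos39.3° = 1.938 m; N'_5 = 185·cos39.3° = 143.2; c'Δl = 26.17; W sinα = 117.2
Slice 6: Δl = 2.0/cos48.7° = 3.030 m; N'_6 = 176·cos48.7° = 116.2; c'Δl = 40.91; W sinα = 132.2
Slice 7: Δl = 1.6/cos60.8° = 3.280 m; N'_7 = 56·cos60.8° = 27.3; c'Δl = 44.28; W sinα = 48.9
Σc'Δl = 249.9 kN/m; ΣN' = 1279.7 kN/m; ΣW sinα = 649.1 kN/m
Resisting = 249.9 + 1279.7·tan27.3° = 249.9 + 660.5 = 910.5 kN/m
FS = 910.5 / 649.1 = 1.403

FS = 1.40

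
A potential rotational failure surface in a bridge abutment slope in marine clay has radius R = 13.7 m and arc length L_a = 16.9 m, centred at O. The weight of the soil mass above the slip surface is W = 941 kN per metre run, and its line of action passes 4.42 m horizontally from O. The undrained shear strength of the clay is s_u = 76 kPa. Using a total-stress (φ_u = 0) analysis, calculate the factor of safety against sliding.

Taking moments about the centre O, the resisting moment is provided by the undrained shear strength acting along the arc:
M_R = s_u·L_a·R = 76·16.90·13.7 = 17596.3 kN·m/m
M_D = W·d = 941·4.42 = 4159.2 kN·m/m
FS = M_R / M_D = 17596.3 / 4159.2 = 4.231

FS = 4.23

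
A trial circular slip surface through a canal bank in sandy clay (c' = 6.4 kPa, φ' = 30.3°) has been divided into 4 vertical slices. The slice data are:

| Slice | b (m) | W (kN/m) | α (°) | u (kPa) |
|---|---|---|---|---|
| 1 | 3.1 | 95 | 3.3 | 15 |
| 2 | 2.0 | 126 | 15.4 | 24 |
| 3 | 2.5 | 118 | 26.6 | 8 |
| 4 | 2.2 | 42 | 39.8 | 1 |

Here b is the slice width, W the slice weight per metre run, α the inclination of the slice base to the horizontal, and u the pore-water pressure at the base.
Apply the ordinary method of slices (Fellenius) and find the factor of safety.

FS = 1.73

Ordinary method of slices: FS = Σ[c'·Δl_i + (W_i cosα_i − u_i·Δl_i)·tanφ'] / Σ W_i sinα_i, with Δl_i = b_i / cosα_i.
Slice 1: Δl = 3.1/cos3.3° = 3.105 m; N'_1 = 95·cos3.3° − 15·3.105 = 48.3; c'Δl = 19.87; W sinα = 5.5
Slice 2: Δl = 2.0/cos15.4° = 2.074 m; N'_2 = 126·cos15.4° − 24·2.074 = 71.7; c'Δl = 13.28; W sinα = 33.5
Slice 3: Δl = 2.5/cos26.6° = 2.796 m; N'_3 = 118·cos26.6° − 8·2.796 = 83.1; c'Δl = 17.89; W sinα = 52.8
Slice 4: Δl = 2.2/cos39.8° = 2.864 m; N'_4 = 42·cos39.8° − 1·2.864 = 29.4; c'Δl = 18.33; W sinα = 26.9
Σc'Δl = 69.4 kN/m; ΣN' = 232.5 kN/m; ΣW sinα = 118.6 kN/m
Resisting = 69.4 + 232.5·tan30.3° = 69.4 + 135.9 = 205.2 kN/m
FS = 205.2 / 118.6 = 1.730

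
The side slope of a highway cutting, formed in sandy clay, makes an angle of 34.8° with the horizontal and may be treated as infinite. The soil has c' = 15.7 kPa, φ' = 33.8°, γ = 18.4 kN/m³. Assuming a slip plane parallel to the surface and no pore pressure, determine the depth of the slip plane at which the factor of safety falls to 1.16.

Setting FS = 1.16 in FS = [c' + γz cos²β tanφ'] / [γz sinβ cosβ] and solving for z:
z = c' / [γ cosβ (FS·sinβ − cosβ·tanφ')]
  = 15.7 / [18.4·cos34.8°·(1.16·sin34.8° − cos34.8°·tan33.8°)]
  = 15.7 / [18.4·0.8211·(1.16·0.5707 − 0.8211·0.6694)]
  = 15.7 / 1.6970 = 9.252 m

z = 9.25 m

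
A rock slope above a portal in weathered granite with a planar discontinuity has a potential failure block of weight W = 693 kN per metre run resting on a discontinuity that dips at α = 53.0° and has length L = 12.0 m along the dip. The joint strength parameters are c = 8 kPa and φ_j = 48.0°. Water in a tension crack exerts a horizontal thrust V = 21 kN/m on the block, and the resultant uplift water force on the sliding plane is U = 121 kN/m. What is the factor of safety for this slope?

Resolving the block weight along and normal to the plane and applying the Mohr–Coulomb strength on the joint:
N' = W cosα − U − V sinα = 693·cos53.0° − 121 − 21·sin53.0° = 279.3 kN/m
Driving force T = W sinα + V cosα = 693·sin53.0° + 21·cos53.0° = 566.1 kN/m
Resisting force R = c·L + N'·tanφ_j = 8·12.0 + 279.3·tan48.0° = 96.0 + 310.2 = 406.2 kN/m
FS = R / T = 406.2 / 566.1 = 0.718

FS = 0.72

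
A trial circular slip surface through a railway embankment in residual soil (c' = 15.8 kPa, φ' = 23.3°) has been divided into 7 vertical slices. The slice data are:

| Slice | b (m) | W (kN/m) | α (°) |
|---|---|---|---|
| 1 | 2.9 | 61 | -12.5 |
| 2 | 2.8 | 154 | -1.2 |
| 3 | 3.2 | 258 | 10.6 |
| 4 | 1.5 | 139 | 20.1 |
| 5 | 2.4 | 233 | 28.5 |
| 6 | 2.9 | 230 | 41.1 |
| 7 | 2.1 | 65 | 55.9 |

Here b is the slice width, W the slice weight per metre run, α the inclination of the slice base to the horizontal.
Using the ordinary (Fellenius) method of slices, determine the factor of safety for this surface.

Ordinary method of slices: FS = Σ[c'·Δl_i + (W_i cosα_i)·tanφ'] / Σ W_i sinα_i, with Δl_i = b_i / cosα_i.
Slice 1: Δl = 2.9/cos(-12.5°) = 2.970 m; N'_1 = 61·cos(-12.5°) = 59.6; c'Δl = 46.93; W sinα = -13.2
Slice 2: Δl = 2.8/cos(-1.2°) = 2.801 m; N'_2 = 154·cos(-1.2°) = 154.0; c'Δl = 44.25; W sinα = -3.2
Slice 3: Δl = 3.2/cos10.6° = 3.256 m; N'_3 = 258·cos10.6° = 253.6; c'Δl = 51.44; W sinα = 47.5
Slice 4: Δl = 1.5/cos20.1° = 1.597 m; N'_4 = 139·cos20.1° = 130.5; c'Δl = 25.24; W sinα = 47.8
Slice 5: Δl = 2.4/cos28.5° = 2.731 m; N'_5 = 233·cos28.5° = 204.8; c'Δl = 43.15; W sinα = 111.2
Slice 6: Δl = 2.9/cos41.1° = 3.848 m; N'_6 = 230·cos41.1° = 173.3; c'Δl = 60.80; W sinα = 151.2
Slice 7: Δl = 2.1/cos55.9° = 3.746 m; N'_7 = 65·cos55.9° = 36.4; c'Δl = 59.18; W sinα = 53.8
Σc'Δl = 331.0 kN/m; ΣN' = 1012.2 kN/m; ΣW sinα = 395.0 kN/m
Resisting = 331.0 + 1012.2·tan23.3° = 331.0 + 435.9 = 766.9 kN/m
FS = 766.9 / 395.0 = 1.942

FS = 1.94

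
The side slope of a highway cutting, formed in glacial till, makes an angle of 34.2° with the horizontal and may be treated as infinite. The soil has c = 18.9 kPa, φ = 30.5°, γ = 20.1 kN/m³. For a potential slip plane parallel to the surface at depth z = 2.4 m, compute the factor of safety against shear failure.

FS = 1.71

For an infinite slope with a slip plane parallel to the surface (no pore pressure): FS = [c + γz cos²β tanφ] / [γz sinβ cosβ].
γz = 20.1·2.4 = 48.24 kN/m²
Numerator = 18.9 + 48.24·cos²34.2°·tan30.5° = 18.9 + 48.24·0.6841·0.5890 = 38.338 kPa
Denominator = 48.24·sin34.2°·cos34.2° = 48.24·0.5621·0.8271 = 22.426 kPa
FS = 38.338 / 22.426 = 1.710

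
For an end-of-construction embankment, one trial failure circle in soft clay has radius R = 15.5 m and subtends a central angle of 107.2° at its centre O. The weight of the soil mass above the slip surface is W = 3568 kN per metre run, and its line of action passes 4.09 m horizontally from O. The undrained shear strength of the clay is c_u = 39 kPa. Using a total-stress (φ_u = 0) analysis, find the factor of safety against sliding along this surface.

FS = 1.20

Taking moments about the centre O, the resisting moment is provided by the undrained shear strength acting along the arc:
Arc length L_a = R·θ = 15.5·(107.2°·π/180) = 15.5·1.8710 = 29.00 m
M_R = c_u·L_a·R = 39·29.00·15.5 = 17530.7 kN·m/m
M_D = W·d = 3568·4.09 = 14593.1 kN·m/m
FS = M_R / M_D = 17530.7 / 14593.1 = 1.201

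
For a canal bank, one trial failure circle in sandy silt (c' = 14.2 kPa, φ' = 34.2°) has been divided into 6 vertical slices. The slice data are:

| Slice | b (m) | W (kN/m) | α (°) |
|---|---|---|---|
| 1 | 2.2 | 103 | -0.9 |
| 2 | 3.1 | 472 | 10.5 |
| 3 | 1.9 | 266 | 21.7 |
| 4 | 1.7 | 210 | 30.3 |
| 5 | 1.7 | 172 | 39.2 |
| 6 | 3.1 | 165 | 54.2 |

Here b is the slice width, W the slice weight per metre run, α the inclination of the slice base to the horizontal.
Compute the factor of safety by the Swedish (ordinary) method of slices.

FS = 2.02

Ordinary method of slices: FS = Σ[c'·Δl_i + (W_i cosα_i)·tanφ'] / Σ W_i sinα_i, with Δl_i = b_i / cosα_i.
Slice 1: Δl = 2.2/cos(-0.9°) = 2.200 m; N'_1 = 103·cos(-0.9°) = 103.0; c'Δl = 31.24; W sinα = -1.6
Slice 2: Δl = 3.1/cos10.5° = 3.153 m; N'_2 = 472·cos10.5° = 464.1; c'Δl = 44.77; W sinα = 86.0
Slice 3: Δl = 1.9/cos21.7° = 2.045 m; N'_3 = 266·cos21.7° = 247.1; c'Δl = 29.04; W sinα = 98.4
Slice 4: Δl = 1.7/cos30.3° = 1.969 m; N'_4 = 210·cos30.3° = 181.3; c'Δl = 27.96; W sinα = 106.0
Slice 5: Δl = 1.7/cos39.2° = 2.194 m; N'_5 = 172·cos39.2° = 133.3; c'Δl = 31.15; W sinα = 108.7
Slice 6: Δl = 3.1/cos54.2° = 5.300 m; N'_6 = 165·cos54.2° = 96.5; c'Δl = 75.25; W sinα = 133.8
Σc'Δl = 239.4 kN/m; ΣN' = 1225.4 kN/m; ΣW sinα = 531.2 kN/m
Resisting = 239.4 + 1225.4·tan34.2° = 239.4 + 832.7 = 1072.2 kN/m
FS = 1072.2 / 531.2 = 2.018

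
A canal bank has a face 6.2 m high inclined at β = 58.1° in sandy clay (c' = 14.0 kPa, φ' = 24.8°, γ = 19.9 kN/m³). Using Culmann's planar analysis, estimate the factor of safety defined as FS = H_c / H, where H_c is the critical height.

H_c = (4c'/γ) · sinβ cosφ' / [1 − cos(β − φ')]
    = (4·14.0/19.9) · sin58.1°·cos24.8° / [1 − cos33.3°]
    = 2.814 · 0.7707 / 0.1642 = 13.21 m
FS = H_c / H = 13.21 / 6.2 = 2.130

FS = 2.13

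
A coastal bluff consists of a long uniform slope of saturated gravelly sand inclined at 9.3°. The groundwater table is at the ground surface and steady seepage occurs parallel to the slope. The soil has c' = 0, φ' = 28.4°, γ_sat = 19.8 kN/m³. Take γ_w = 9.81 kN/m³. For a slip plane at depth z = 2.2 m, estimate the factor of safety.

FS = 1.67

With seepage parallel to the slope and the water table at the surface, the effective normal stress on the slip plane uses the buoyant unit weight γ' = γ_sat − γ_w while the driving shear stress uses γ_sat:
FS = [c' + γ' z cos²β tanφ'] / [γ_sat z sinβ cosβ]
(For c' = 0 this reduces to FS = (γ'/γ_sat)·tanφ'/tanβ.)
γ' = 19.8 − 9.81 = 9.99 kN/m³
Numerator = 0.0 + 9.99·2.2·cos²9.3°·tan28.4° = 0.0 + 9.99·2.2·0.9739·0.5407 = 11.573 kPa
Denominator = 19.8·2.2·sin9.3°·cos9.3° = 19.8·2.2·0.1616·0.9869 = 6.947 kPa
FS = 11.573 / 6.947 = 1.666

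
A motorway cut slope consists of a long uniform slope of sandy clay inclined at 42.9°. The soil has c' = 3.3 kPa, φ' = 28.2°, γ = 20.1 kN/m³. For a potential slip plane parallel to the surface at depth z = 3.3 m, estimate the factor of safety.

For an infinite slope with a slip plane parallel to the surface (no pore pressure): FS = [c' + γz cos²β tanφ'] / [γz sinβ cosβ].
γz = 20.1·3.3 = 66.33 kN/m²
Numerator = 3.3 + 66.33·cos²42.9°·tan28.2° = 3.3 + 66.33·0.5366·0.5362 = 22.385 kPa
Denominator = 66.33·sin42.9°·cos42.9° = 66.33·0.6807·0.7325 = 33.076 kPa
FS = 22.385 / 33.076 = 0.677

FS = 0.68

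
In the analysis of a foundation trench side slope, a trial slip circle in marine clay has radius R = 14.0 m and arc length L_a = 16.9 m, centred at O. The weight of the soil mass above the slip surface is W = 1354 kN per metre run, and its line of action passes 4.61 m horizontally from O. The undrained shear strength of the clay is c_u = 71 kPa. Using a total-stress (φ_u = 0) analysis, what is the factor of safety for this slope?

Taking moments about the centre O, the resisting moment is provided by the undrained shear strength acting along the arc:
M_R = c_u·L_a·R = 71·16.90·14.0 = 16798.6 kN·m/m
M_D = W·d = 1354·4.61 = 6241.9 kN·m/m
FS = M_R / M_D = 16798.6 / 6241.9 = 2.691

FS = 2.69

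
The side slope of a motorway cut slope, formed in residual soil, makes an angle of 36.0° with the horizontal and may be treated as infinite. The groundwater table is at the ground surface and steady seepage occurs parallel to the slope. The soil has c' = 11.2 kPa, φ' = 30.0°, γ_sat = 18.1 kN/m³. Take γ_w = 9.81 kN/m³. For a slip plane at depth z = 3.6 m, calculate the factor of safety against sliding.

FS = 0.73

With seepage parallel to the slope and the water table at the surface, the effective normal stress on the slip plane uses the buoyant unit weight γ' = γ_sat − γ_w while the driving shear stress uses γ_sat:
FS = [c' + γ' z cos²β tanφ'] / [γ_sat z sinβ cosβ]
γ' = 18.1 − 9.81 = 8.29 kN/m³
Numerator = 11.2 + 8.29·3.6·cos²36.0°·tan30.0° = 11.2 + 8.29·3.6·0.6545·0.5774 = 22.477 kPa
Denominator = 18.1·3.6·sin36.0°·cos36.0° = 18.1·3.6·0.5878·0.8090 = 30.985 kPa
FS = 22.477 / 30.985 = 0.725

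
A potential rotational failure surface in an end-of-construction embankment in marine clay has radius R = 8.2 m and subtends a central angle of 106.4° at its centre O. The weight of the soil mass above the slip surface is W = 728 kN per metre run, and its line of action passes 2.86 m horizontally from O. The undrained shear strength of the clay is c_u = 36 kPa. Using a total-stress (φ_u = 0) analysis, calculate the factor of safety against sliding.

Taking moments about the centre O, the resisting moment is provided by the undrained shear strength acting along the arc:
Arc length L_a = R·θ = 8.2·(106.4°·π/180) = 8.2·1.8570 = 15.23 m
M_R = c_u·L_a·R = 36·15.23·8.2 = 4495.2 kN·m/m
M_D = W·d = 728·2.86 = 2082.1 kN·m/m
FS = M_R / M_D = 4495.2 / 2082.1 = 2.159

FS = 2.16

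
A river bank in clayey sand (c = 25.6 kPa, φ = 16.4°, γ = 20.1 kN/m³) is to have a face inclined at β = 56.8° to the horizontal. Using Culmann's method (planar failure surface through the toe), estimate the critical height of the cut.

Culmann's analysis gives the critical failure plane at α_cr = (β + φ)/2 = (56.8 + 16.4)/2 = 36.6°, and the critical height
H_c = (4c/γ) · sinβ cosφ / [1 − cos(β − φ)]
    = (4·25.6/20.1) · sin56.8°·cos16.4° / [1 − cos(40.4°)]
    = 5.095 · 0.8368·0.9593 / [1 − 0.7615]
    = 5.095 · 0.8027 / 0.2385
    = 17.15 m

H_c = 17.15 m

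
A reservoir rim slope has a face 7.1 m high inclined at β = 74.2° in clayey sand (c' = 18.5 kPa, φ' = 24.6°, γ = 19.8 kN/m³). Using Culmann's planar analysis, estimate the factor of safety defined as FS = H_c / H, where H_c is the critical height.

FS = 1.31

H_c = (4c'/γ) · sinβ cosφ' / [1 − cos(β − φ')]
    = (4·18.5/19.8) · sin74.2°·cos24.6° / [1 − cos49.6°]
    = 3.737 · 0.8749 / 0.3519 = 9.29 m
FS = H_c / H = 9.29 / 7.1 = 1.309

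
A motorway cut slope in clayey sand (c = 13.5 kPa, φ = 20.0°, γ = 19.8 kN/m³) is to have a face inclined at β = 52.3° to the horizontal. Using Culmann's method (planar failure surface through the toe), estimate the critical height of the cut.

Culmann's analysis gives the critical failure plane at α_cr = (β + φ)/2 = (52.3 + 20.0)/2 = 36.1°, and the critical height
H_c = (4c/γ) · sinβ cosφ / [1 − cos(β − φ)]
    = (4·13.5/19.8) · sin52.3°·cos20.0° / [1 − cos(32.3°)]
    = 2.727 · 0.7912·0.9397 / [1 − 0.8453]
    = 2.727 · 0.7435 / 0.1547
    = 13.10 m

H_c = 13.10 m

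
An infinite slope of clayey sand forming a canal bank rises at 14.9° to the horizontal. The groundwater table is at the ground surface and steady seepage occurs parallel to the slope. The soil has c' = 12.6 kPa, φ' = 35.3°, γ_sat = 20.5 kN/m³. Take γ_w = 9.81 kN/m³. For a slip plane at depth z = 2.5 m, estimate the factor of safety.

FS = 2.38

With seepage parallel to the slope and the water table at the surface, the effective normal stress on the slip plane uses the buoyant unit weight γ' = γ_sat − γ_w while the driving shear stress uses γ_sat:
FS = [c' + γ' z cos²β tanφ'] / [γ_sat z sinβ cosβ]
γ' = 20.5 − 9.81 = 10.69 kN/m³
Numerator = 12.6 + 10.69·2.5·cos²14.9°·tan35.3° = 12.6 + 10.69·2.5·0.9339·0.7080 = 30.271 kPa
Denominator = 20.5·2.5·sin14.9°·cos14.9° = 20.5·2.5·0.2571·0.9664 = 12.735 kPa
FS = 30.271 / 12.735 = 2.377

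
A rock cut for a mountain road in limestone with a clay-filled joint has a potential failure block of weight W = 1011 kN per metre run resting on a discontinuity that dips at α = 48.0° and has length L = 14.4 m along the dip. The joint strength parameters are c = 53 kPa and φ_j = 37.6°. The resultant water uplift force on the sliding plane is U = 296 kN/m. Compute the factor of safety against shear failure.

FS = 1.41

Resolving the block weight along and normal to the plane and applying the Mohr–Coulomb strength on the joint:
N' = W cosα − U = 1011·cos48.0° − 296 = 380.5 kN/m
Driving force T = W sinα = 1011·sin48.0° = 751.3 kN/m
Resisting force R = c·L + N'·tanφ_j = 53·14.4 + 380.5·tan37.6° = 763.2 + 293.0 = 1056.2 kN/m
FS = R / T = 1056.2 / 751.3 = 1.406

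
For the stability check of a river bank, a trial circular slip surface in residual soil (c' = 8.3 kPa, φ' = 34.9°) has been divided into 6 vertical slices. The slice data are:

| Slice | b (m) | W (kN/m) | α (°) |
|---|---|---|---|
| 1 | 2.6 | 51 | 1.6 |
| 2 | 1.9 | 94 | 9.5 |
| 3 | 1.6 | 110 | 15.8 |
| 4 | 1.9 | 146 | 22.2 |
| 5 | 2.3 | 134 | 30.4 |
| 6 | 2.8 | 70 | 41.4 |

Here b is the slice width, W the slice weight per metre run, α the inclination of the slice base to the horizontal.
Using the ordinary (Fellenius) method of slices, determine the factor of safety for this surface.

FS = 2.35

Ordinary method of slices: FS = Σ[c'·Δl_i + (W_i cosα_i)·tanφ'] / Σ W_i sinα_i, with Δl_i = b_i / cosα_i.
Slice 1: Δl = 2.6/cos1.6° = 2.601 m; N'_1 = 51·cos1.6° = 51.0; c'Δl = 21.59; W sinα = 1.4
Slice 2: Δl = 1.9/cos9.5° = 1.926 m; N'_2 = 94·cos9.5° = 92.7; c'Δl = 15.99; W sinα = 15.5
Slice 3: Δl = 1.6/cos15.8° = 1.663 m; N'_3 = 110·cos15.8° = 105.8; c'Δl = 13.80; W sinα = 30.0
Slice 4: Δl = 1.9/cos22.2° = 2.052 m; N'_4 = 146·cos22.2° = 135.2; c'Δl = 17.03; W sinα = 55.2
Slice 5: Δl = 2.3/cos30.4° = 2.667 m; N'_5 = 134·cos30.4° = 115.6; c'Δl = 22.13; W sinα = 67.8
Slice 6: Δl = 2.8/cos41.4° = 3.733 m; N'_6 = 70·cos41.4° = 52.5; c'Δl = 30.98; W sinα = 46.3
Σc'Δl = 121.5 kN/m; ΣN' = 552.8 kN/m; ΣW sinα = 216.2 kN/m
Resisting = 121.5 + 552.8·tan34.9° = 121.5 + 385.6 = 507.2 kN/m
FS = 507.2 / 216.2 = 2.346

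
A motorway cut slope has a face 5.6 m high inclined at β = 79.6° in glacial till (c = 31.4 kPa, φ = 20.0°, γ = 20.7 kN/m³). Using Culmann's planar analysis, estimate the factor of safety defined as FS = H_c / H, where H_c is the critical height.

FS = 2.03

H_c = (4c/γ) · sinβ cosφ / [1 − cos(β − φ)]
    = (4·31.4/20.7) · sin79.6°·cos20.0° / [1 − cos59.6°]
    = 6.068 · 0.9243 / 0.4940 = 11.35 m
FS = H_c / H = 11.35 / 5.6 = 2.027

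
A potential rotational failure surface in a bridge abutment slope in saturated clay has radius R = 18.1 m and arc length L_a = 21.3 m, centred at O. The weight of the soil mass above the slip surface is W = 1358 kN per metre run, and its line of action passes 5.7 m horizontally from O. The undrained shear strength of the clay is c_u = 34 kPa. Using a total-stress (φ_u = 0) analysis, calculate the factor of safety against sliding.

FS = 1.69

Taking moments about the centre O, the resisting moment is provided by the undrained shear strength acting along the arc:
M_R = c_u·L_a·R = 34·21.30·18.1 = 13108.0 kN·m/m
M_D = W·d = 1358·5.7 = 7740.6 kN·m/m
FS = M_R / M_D = 13108.0 / 7740.6 = 1.693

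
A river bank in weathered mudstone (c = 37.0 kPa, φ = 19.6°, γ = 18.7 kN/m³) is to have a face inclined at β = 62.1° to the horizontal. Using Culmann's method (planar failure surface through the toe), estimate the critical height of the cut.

H_c = 25.08 m

Culmann's analysis gives the critical failure plane at α_cr = (β + φ)/2 = (62.1 + 19.6)/2 = 40.9°, and the critical height
H_c = (4c/γ) · sinβ cosφ / [1 − cos(β − φ)]
    = (4·37.0/18.7) · sin62.1°·cos19.6° / [1 − cos(42.5°)]
    = 7.914 · 0.8838·0.9421 / [1 − 0.7373]
    = 7.914 · 0.8326 / 0.2627
    = 25.08 m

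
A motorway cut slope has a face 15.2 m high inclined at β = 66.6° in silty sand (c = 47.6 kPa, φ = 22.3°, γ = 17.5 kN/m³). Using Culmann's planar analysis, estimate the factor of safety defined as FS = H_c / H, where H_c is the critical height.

FS = 2.14

H_c = (4c/γ) · sinβ cosφ / [1 − cos(β − φ)]
    = (4·47.6/17.5) · sin66.6°·cos22.3° / [1 − cos44.3°]
    = 10.880 · 0.8491 / 0.2843 = 32.49 m
FS = H_c / H = 32.49 / 15.2 = 2.138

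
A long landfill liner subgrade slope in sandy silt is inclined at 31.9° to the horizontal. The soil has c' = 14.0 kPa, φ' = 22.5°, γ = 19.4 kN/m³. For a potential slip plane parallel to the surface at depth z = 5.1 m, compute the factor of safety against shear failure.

For an infinite slope with a slip plane parallel to the surface (no pore pressure): FS = [c' + γz cos²β tanφ'] / [γz sinβ cosβ].
γz = 19.4·5.1 = 98.94 kN/m²
Numerator = 14.0 + 98.94·cos²31.9°·tan22.5° = 14.0 + 98.94·0.7208·0.4142 = 43.538 kPa
Denominator = 98.94·sin31.9°·cos31.9° = 98.94·0.5284·0.8490 = 44.387 kPa
FS = 43.538 / 44.387 = 0.981

FS = 0.98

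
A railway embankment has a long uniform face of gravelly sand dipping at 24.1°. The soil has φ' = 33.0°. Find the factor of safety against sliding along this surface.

FS = 1.45

For a dry cohesionless infinite slope the factor of safety is FS = tanφ' / tanβ.
FS = tan33.0° / tan24.1° = 0.6494 / 0.4473 = 1.452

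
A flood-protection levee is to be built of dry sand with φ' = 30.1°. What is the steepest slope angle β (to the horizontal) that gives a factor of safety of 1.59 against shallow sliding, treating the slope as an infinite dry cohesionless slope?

β = 20.0°

For an infinite dry cohesionless slope FS = tanφ'/tanβ, so tanβ = tanφ' / FS.
tanβ = tan30.1° / 1.59 = 0.5797 / 1.59 = 0.3646
β = arctan(0.3646) = 20.03°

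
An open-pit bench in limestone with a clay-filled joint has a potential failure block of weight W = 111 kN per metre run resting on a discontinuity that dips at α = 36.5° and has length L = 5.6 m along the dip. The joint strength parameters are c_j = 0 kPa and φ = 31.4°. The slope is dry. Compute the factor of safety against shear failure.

Resolving the block weight along and normal to the plane and applying the Mohr–Coulomb strength on the joint:
N' = W cosα = 111·cos36.5° = 89.2 kN/m
Driving force T = W sinα = 111·sin36.5° = 66.0 kN/m
Resisting force R = c_j·L + N'·tanφ = 0·5.6 + 89.2·tan31.4° = 0.0 + 54.5 = 54.5 kN/m
FS = R / T = 54.5 / 66.0 = 0.825

FS = 0.82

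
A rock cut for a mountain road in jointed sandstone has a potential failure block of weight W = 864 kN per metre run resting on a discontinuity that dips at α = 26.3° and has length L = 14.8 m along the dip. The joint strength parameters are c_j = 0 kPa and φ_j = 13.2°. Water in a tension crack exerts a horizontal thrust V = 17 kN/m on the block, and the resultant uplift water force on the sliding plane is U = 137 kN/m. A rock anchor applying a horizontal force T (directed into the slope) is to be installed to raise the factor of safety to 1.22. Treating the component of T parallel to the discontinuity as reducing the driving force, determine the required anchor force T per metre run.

T = 282 kN/m

Resolving forces along and normal to the sliding plane, with the horizontal anchor force T adding T·sinα to the effective normal force and T·cosα acting up the plane against the driving force:
FS = [c_jL + (W cosα − U − V sinα + T sinα) tanφ_j] / [W sinα + V cosα − T cosα]
Without the anchor: N' = 630.0 kN/m, driving T_d = 398.1 kN/m, resisting R = 0·14.8 + 630.0·tan13.2° = 147.8 kN/m, FS = 0.37.
Setting FS = 1.22 and solving for T:
1.22·(398.1 − T cos26.3°) = 147.8 + T sin26.3°·tan13.2°
T·(sin26.3°·tan13.2° + 1.22·cos26.3°) = 1.22·398.1 − 147.8
T·(0.4431·0.2345 + 1.22·0.8965) = 485.6 − 147.8 = 337.9
T·1.1976 = 337.9
T = 282.1 kN/m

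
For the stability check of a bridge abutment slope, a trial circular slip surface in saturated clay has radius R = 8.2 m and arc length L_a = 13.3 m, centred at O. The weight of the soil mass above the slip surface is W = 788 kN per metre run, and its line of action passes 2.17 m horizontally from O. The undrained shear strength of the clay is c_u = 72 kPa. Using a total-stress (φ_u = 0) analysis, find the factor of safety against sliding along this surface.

FS = 4.59

Taking moments about the centre O, the resisting moment is provided by the undrained shear strength acting along the arc:
M_R = c_u·L_a·R = 72·13.30·8.2 = 7852.3 kN·m/m
M_D = W·d = 788·2.17 = 1710.0 kN·m/m
FS = M_R / M_D = 7852.3 / 1710.0 = 4.592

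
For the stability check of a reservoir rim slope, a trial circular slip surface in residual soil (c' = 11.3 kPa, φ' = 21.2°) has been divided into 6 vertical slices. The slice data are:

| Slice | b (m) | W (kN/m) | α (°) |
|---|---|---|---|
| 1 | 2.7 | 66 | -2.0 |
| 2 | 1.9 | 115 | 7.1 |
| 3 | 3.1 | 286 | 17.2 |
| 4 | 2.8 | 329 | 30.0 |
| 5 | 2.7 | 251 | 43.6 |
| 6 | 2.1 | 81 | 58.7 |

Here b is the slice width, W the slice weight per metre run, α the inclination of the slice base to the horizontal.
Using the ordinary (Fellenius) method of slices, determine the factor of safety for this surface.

Ordinary method of slices: FS = Σ[c'·Δl_i + (W_i cosα_i)·tanφ'] / Σ W_i sinα_i, with Δl_i = b_i / cosα_i.
Slice 1: Δl = 2.7/cos(-2.0°) = 2.702 m; N'_1 = 66·cos(-2.0°) = 66.0; c'Δl = 30.53; W sinα = -2.3
Slice 2: Δl = 1.9/cos7.1° = 1.915 m; N'_2 = 115·cos7.1° = 114.1; c'Δl = 21.64; W sinα = 14.2
Slice 3: Δl = 3.1/cos17.2° = 3.245 m; N'_3 = 286·cos17.2° = 273.2; c'Δl = 36.67; W sinα = 84.6
Slice 4: Δl = 2.8/cos30.0° = 3.233 m; N'_4 = 329·cos30.0° = 284.9; c'Δl = 36.53; W sinα = 164.5
Slice 5: Δl = 2.7/cos43.6° = 3.728 m; N'_5 = 251·cos43.6° = 181.8; c'Δl = 42.13; W sinα = 173.1
Slice 6: Δl = 2.1/cos58.7° = 4.042 m; N'_6 = 81·cos58.7° = 42.1; c'Δl = 45.68; W sinα = 69.2
Σc'Δl = 213.2 kN/m; ΣN' = 962.1 kN/m; ΣW sinα = 503.3 kN/m
Resisting = 213.2 + 962.1·tan21.2° = 213.2 + 373.2 = 586.3 kN/m
FS = 586.3 / 503.3 = 1.165

FS = 1.17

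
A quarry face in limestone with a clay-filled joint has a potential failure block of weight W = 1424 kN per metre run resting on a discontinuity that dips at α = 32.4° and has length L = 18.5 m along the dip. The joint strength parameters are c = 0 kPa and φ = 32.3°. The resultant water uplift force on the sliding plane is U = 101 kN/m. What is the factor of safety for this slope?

Resolving the block weight along and normal to the plane and applying the Mohr–Coulomb strength on the joint:
N' = W cosα − U = 1424·cos32.4° − 101 = 1101.3 kN/m
Driving force T = W sinα = 1424·sin32.4° = 763.0 kN/m
Resisting force R = c·L + N'·tanφ = 0·18.5 + 1101.3·tan32.3° = 0.0 + 696.2 = 696.2 kN/m
FS = R / T = 696.2 / 763.0 = 0.912

FS = 0.91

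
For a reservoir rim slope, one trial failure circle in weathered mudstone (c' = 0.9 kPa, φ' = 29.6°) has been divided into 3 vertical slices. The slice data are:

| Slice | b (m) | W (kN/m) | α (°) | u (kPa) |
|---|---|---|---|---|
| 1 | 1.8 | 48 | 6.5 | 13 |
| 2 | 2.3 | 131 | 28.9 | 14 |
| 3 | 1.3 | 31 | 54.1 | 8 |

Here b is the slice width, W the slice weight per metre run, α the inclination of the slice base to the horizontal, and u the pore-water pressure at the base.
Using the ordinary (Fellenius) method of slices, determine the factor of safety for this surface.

Ordinary method of slices: FS = Σ[c'·Δl_i + (W_i cosα_i − u_i·Δl_i)·tanφ'] / Σ W_i sinα_i, with Δl_i = b_i / cosα_i.
Slice 1: Δl = 1.8/cos6.5° = 1.812 m; N'_1 = 48·cos6.5° − 13·1.812 = 24.1; c'Δl = 1.63; W sinα = 5.4
Slice 2: Δl = 2.3/cos28.9° = 2.627 m; N'_2 = 131·cos28.9° − 14·2.627 = 77.9; c'Δl = 2.36; W sinα = 63.3
Slice 3: Δl = 1.3/cos54.1° = 2.217 m; N'_3 = 31·cos54.1° − 8·2.217 = 0.4; c'Δl = 2.00; W sinα = 25.1
Σc'Δl = 6.0 kN/m; ΣN' = 102.5 kN/m; ΣW sinα = 93.9 kN/m
Resisting = 6.0 + 102.5·tan29.6° = 6.0 + 58.2 = 64.2 kN/m
FS = 64.2 / 93.9 = 0.684

FS = 0.68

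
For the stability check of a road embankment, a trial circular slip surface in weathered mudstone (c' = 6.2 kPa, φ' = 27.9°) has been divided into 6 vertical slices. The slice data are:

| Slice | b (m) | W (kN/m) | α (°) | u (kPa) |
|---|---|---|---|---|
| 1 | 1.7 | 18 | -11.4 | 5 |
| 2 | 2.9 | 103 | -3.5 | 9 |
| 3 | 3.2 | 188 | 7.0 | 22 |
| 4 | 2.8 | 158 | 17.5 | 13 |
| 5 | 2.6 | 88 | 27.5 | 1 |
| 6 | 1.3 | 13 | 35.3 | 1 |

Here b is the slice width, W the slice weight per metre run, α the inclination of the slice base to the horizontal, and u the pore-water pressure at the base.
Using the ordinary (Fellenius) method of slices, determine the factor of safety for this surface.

Ordinary method of slices: FS = Σ[c'·Δl_i + (W_i cosα_i − u_i·Δl_i)·tanφ'] / Σ W_i sinα_i, with Δl_i = b_i / cosα_i.
Slice 1: Δl = 1.7/cos(-11.4°) = 1.734 m; N'_1 = 18·cos(-11.4°) − 5·1.734 = 9.0; c'Δl = 10.75; W sinα = -3.6
Slice 2: Δl = 2.9/cos(-3.5°) = 2.905 m; N'_2 = 103·cos(-3.5°) − 9·2.905 = 76.7; c'Δl = 18.01; W sinα = -6.3
Slice 3: Δl = 3.2/cos7.0° = 3.224 m; N'_3 = 188·cos7.0° − 22·3.224 = 115.7; c'Δl = 19.99; W sinα = 22.9
Slice 4: Δl = 2.8/cos17.5° = 2.936 m; N'_4 = 158·cos17.5° − 13·2.936 = 112.5; c'Δl = 18.20; W sinα = 47.5
Slice 5: Δl = 2.6/cos27.5° = 2.931 m; N'_5 = 88·cos27.5° − 1·2.931 = 75.1; c'Δl = 18.17; W sinα = 40.6
Slice 6: Δl = 1.3/cos35.3° = 1.593 m; N'_6 = 13·cos35.3° − 1·1.593 = 9.0; c'Δl = 9.88; W sinα = 7.5
Σc'Δl = 95.0 kN/m; ΣN' = 398.0 kN/m; ΣW sinα = 108.7 kN/m
Resisting = 95.0 + 398.0·tan27.9° = 95.0 + 210.7 = 305.7 kN/m
FS = 305.7 / 108.7 = 2.812

FS = 2.81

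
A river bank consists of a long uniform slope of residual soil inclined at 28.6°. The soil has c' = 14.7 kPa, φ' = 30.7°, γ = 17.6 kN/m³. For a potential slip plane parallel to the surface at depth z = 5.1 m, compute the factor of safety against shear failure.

FS = 1.48

For an infinite slope with a slip plane parallel to the surface (no pore pressure): FS = [c' + γz cos²β tanφ'] / [γz sinβ cosβ].
γz = 17.6·5.1 = 89.76 kN/m²
Numerator = 14.7 + 89.76·cos²28.6°·tan30.7° = 14.7 + 89.76·0.7709·0.5938 = 55.783 kPa
Denominator = 89.76·sin28.6°·cos28.6° = 89.76·0.4787·0.8780 = 37.725 kPa
FS = 55.783 / 37.725 = 1.479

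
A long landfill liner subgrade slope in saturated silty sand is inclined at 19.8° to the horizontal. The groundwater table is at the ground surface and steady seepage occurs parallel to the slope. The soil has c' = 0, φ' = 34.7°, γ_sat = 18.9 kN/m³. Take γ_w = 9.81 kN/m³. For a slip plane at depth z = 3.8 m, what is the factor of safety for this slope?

With seepage parallel to the slope and the water table at the surface, the effective normal stress on the slip plane uses the buoyant unit weight γ' = γ_sat − γ_w while the driving shear stress uses γ_sat:
FS = [c' + γ' z cos²β tanφ'] / [γ_sat z sinβ cosβ]
(For c' = 0 this reduces to FS = (γ'/γ_sat)·tanφ'/tanβ.)
γ' = 18.9 − 9.81 = 9.09 kN/m³
Numerator = 0.0 + 9.09·3.8·cos²19.8°·tan34.7° = 0.0 + 9.09·3.8·0.8853·0.6924 = 21.174 kPa
Denominator = 18.9·3.8·sin19.8°·cos19.8° = 18.9·3.8·0.3387·0.9409 = 22.890 kPa
FS = 21.174 / 22.890 = 0.925

FS = 0.93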